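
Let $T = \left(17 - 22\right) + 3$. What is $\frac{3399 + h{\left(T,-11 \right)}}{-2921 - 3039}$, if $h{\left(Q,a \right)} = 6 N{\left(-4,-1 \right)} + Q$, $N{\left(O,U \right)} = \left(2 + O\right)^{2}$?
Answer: $- \frac{3421}{5960} \approx -0.57399$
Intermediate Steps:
$T = -2$ ($T = -5 + 3 = -2$)
$h{\left(Q,a \right)} = 24 + Q$ ($h{\left(Q,a \right)} = 6 \left(2 - 4\right)^{2} + Q = 6 \left(-2\right)^{2} + Q = 6 \cdot 4 + Q = 24 + Q$)
$\frac{3399 + h{\left(T,-11 \right)}}{-2921 - 3039} = \frac{3399 + \left(24 - 2\right)}{-2921 - 3039} = \frac{3399 + 22}{-5960} = 3421 \left(- \frac{1}{5960}\right) = - \frac{3421}{5960}$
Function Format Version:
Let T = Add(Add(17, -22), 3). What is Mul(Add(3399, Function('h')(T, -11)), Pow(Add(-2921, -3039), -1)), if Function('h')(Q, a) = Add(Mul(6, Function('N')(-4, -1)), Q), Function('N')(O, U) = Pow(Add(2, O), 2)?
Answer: Rational(-3421, 5960) ≈ -0.57399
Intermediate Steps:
T = -2 (T = Add(-5, 3) = -2)
Function('h')(Q, a) = Add(24, Q) (Function('h')(Q, a) = Add(Mul(6, Pow(Add(2, -4), 2)), Q) = Add(Mul(6, Pow(-2, 2)), Q) = Add(Mul(6, 4), Q) = Add(24, Q))
Mul(Add(3399, Function('h')(T, -11)), Pow(Add(-2921, -3039), -1)) = Mul(Add(3399, Add(24, -2)), Pow(Add(-2921, -3039), -1)) = Mul(Add(3399, 22), Pow(-5960, -1)) = Mul(3421, Rational(-1, 5960)) = Rational(-3421, 5960)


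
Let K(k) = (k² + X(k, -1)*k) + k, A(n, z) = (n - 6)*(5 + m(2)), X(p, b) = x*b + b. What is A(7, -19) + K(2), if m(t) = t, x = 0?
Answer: 11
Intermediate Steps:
X(p, b) = b (X(p, b) = 0*b + b = 0 + b = b)
A(n, z) = -42 + 7*n (A(n, z) = (n - 6)*(5 + 2) = (-6 + n)*7 = -42 + 7*n)
K(k) = k² (K(k) = (k² - k) + k = k²)
A(7, -19) + K(2) = (-42 + 7*7) + 2² = (-42 + 49) + 4 = 7 + 4 = 11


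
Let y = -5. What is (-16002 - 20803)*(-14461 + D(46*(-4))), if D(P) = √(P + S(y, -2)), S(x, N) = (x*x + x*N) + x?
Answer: 532237105 - 36805*I*√154 ≈ 5.3224e+8 - 4.5674e+5*I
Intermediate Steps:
S(x, N) = x + x² + N*x (S(x, N) = (x² + N*x) + x = x + x² + N*x)
D(P) = √(30 + P) (D(P) = √(P - 5*(1 - 2 - 5)) = √(P - 5*(-6)) = √(P + 30) = √(30 + P))
(-16002 - 20803)*(-14461 + D(46*(-4))) = (-16002 - 20803)*(-14461 + √(30 + 46*(-4))) = -36805*(-14461 + √(30 - 184)) = -36805*(-14461 + √(-154)) = -36805*(-14461 + I*√154) = 532237105 - 36805*I*√154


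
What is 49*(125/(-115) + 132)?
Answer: 147539/23 ≈ 6414.7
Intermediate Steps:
49*(125/(-115) + 132) = 49*(125*(-1/115) + 132) = 49*(-25/23 + 132) = 49*(3011/23) = 147539/23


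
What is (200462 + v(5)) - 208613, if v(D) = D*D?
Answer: -8126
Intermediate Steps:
v(D) = D**2
(200462 + v(5)) - 208613 = (200462 + 5**2) - 208613 = (200462 + 25) - 208613 = 200487 - 208613 = -8126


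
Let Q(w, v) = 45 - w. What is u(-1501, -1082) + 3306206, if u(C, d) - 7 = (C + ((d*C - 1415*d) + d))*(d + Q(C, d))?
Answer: 1466079669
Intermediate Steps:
u(C, d) = 7 + (45 + d - C)*(C - 1414*d + C*d) (u(C, d) = 7 + (C + ((d*C - 1415*d) + d))*(d + (45 - C)) = 7 + (C + ((C*d - 1415*d) + d))*(45 + d - C) = 7 + (C + ((-1415*d + C*d) + d))*(45 + d - C) = 7 + (C + (-1414*d + C*d))*(45 + d - C) = 7 + (C - 1414*d + C*d)*(45 + d - C) = 7 + (45 + d - C)*(C - 1414*d + C*d))
u(-1501, -1082) + 3306206 = (7 - 1*(-1501)² - 63630*(-1082) - 1414*(-1082)² + 45*(-1501) - 1501*(-1082)² - 1*(-1082)*(-1501)² + 1460*(-1501)*(-1082)) + 3306206 = (7 - 1*2253001 + 68847660 - 1414*1170724 - 67545 - 1501*1170724 - 1*(-1082)*2253001 + 2371159720) + 3306206 = (7 - 2253001 + 68847660 - 1655403736 - 67545 - 1757256724 + 2437747082 + 2371159720) + 3306206 = 1462773463 + 3306206 = 1466079669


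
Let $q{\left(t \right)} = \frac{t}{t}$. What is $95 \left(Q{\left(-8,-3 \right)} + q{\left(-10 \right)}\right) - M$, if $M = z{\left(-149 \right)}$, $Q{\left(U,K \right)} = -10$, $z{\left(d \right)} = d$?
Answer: $-706$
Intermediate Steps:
$q{\left(t \right)} = 1$
$M = -149$
$95 \left(Q{\left(-8,-3 \right)} + q{\left(-10 \right)}\right) - M = 95 \left(-10 + 1\right) - -149 = 95 \left(-9\right) + 149 = -855 + 149 = -706$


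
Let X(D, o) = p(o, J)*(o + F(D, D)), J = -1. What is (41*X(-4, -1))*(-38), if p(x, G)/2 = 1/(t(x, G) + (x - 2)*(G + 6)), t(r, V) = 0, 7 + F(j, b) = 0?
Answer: -24928/15 ≈ -1661.9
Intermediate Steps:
F(j, b) = -7 (F(j, b) = -7 + 0 = -7)
p(x, G) = 2/((-2 + x)*(6 + G)) (p(x, G) = 2/(0 + (x - 2)*(G + 6)) = 2/(0 + (-2 + x)*(6 + G)) = 2/(((-2 + x)*(6 + G))) = 2*(1/((-2 + x)*(6 + G))) = 2/((-2 + x)*(6 + G)))
X(D, o) = 2*(-7 + o)/(-10 + 5*o) (X(D, o) = (2/(-12 - 2*(-1) + 6*o - o))*(o - 7) = (2/(-12 + 2 + 6*o - o))*(-7 + o) = (2/(-10 + 5*o))*(-7 + o) = 2*(-7 + o)/(-10 + 5*o))
(41*X(-4, -1))*(-38) = (41*(2*(-7 - 1)/(5*(-2 - 1))))*(-38) = (41*((⅖)*(-8)/(-3)))*(-38) = (41*((⅖)*(-⅓)*(-8)))*(-38) = (41*(16/15))*(-38) = (656/15)*(-38) = -24928/15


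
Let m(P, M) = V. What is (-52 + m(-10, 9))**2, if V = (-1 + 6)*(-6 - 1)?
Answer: 7569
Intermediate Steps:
V = -35 (V = 5*(-7) = -35)
m(P, M) = -35
(-52 + m(-10, 9))**2 = (-52 - 35)**2 = (-87)**2 = 7569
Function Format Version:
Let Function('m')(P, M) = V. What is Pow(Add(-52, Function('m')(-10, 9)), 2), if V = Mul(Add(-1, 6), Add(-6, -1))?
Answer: 7569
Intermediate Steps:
V = -35 (V = Mul(5, -7) = -35)
Function('m')(P, M) = -35
Pow(Add(-52, Function('m')(-10, 9)), 2) = Pow(Add(-52, -35), 2) = Pow(-87, 2) = 7569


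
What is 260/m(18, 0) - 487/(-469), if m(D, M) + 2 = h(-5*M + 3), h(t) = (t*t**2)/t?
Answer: 17907/469 ≈ 38.181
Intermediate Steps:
h(t) = t**2 (h(t) = t**3/t = t**2)
m(D, M) = -2 + (3 - 5*M)**2 (m(D, M) = -2 + (-5*M + 3)**2 = -2 + (3 - 5*M)**2)
260/m(18, 0) - 487/(-469) = 260/(-2 + (-3 + 5*0)**2) - 487/(-469) = 260/(-2 + (-3 + 0)**2) - 487*(-1/469) = 260/(-2 + (-3)**2) + 487/469 = 260/(-2 + 9) + 487/469 = 260/7 + 487/469 = 17907/469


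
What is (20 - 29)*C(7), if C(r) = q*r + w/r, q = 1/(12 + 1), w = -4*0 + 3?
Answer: -792/91 ≈ -8.7033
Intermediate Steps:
w = 3 (w = 0 + 3 = 3)
q = 1/13 ≈ 0.076923
C(r) = 3/r + r/13 (C(r) = r/13 + 3/r = 3/r + r/13)
(20 - 29)*C(7) = (20 - 29)*(3/7 + (1/13)*7) = -9*(3*(⅐) + 7/13) = -9*(3/7 + 7/13) = -9*88/91 = -792/91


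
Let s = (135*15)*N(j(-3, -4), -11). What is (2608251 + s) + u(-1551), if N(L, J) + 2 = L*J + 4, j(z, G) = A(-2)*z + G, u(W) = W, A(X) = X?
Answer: 2566200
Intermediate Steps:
j(z, G) = G - 2*z (j(z, G) = -2*z + G = G - 2*z)
N(L, J) = 2 + J*L (N(L, J) = -2 + (L*J + 4) = -2 + (J*L + 4) = -2 + (4 + J*L) = 2 + J*L)
s = -40500 (s = (135*15)*(2 - 11*(-4 - 2*(-3))) = 2025*(2 - 11*(-4 + 6)) = 2025*(2 - 11*2) = 2025*(2 - 22) = 2025*(-20) = -40500)
(2608251 + s) + u(-1551) = (2608251 - 40500) - 1551 = 2567751 - 1551 = 2566200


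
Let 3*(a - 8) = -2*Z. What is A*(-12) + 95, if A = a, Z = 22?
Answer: 175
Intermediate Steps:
a = -20/3 (a = 8 + (-2*22)/3 = 8 + (1/3)*(-44) = 8 - 44/3 = -20/3 ≈ -6.6667)
A = -20/3 ≈ -6.6667
A*(-12) + 95 = -20/3*(-12) + 95 = 80 + 95 = 175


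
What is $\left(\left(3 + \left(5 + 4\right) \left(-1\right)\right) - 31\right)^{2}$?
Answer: $1369$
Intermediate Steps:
$\left(\left(3 + \left(5 + 4\right) \left(-1\right)\right) - 31\right)^{2} = \left(\left(3 + 9 \left(-1\right)\right) - 31\right)^{2} = \left(\left(3 - 9\right) - 31\right)^{2} = \left(-6 - 31\right)^{2} = \left(-37\right)^{2} = 1369$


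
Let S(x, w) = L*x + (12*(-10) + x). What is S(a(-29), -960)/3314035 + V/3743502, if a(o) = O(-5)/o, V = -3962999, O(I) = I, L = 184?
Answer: -76176313797119/71955360573306 ≈ -1.0587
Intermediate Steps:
a(o) = -5/o
S(x, w) = -120 + 185*x (S(x, w) = 184*x + (12*(-10) + x) = 184*x + (-120 + x) = -120 + 185*x)
S(a(-29), -960)/3314035 + V/3743502 = (-120 + 185*(-5/(-29)))/3314035 - 3962999/3743502 = (-120 + 185*(-5*(-1/29)))*(1/3314035) - 3962999*1/3743502 = (-120 + 185*(5/29))*(1/3314035) - 3962999/3743502 = (-120 + 925/29)*(1/3314035) - 3962999/3743502 = -2555/29*1/3314035 - 3962999/3743502 = -511/19221403 - 3962999/3743502 = -76176313797119/71955360573306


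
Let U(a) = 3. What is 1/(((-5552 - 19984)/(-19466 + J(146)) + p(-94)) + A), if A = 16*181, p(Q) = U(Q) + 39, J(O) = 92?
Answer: 3229/9491058 ≈ 0.00034021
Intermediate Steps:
p(Q) = 42 (p(Q) = 3 + 39 = 42)
A = 2896
1/(((-5552 - 19984)/(-19466 + J(146)) + p(-94)) + A) = 1/(((-5552 - 19984)/(-19466 + 92) + 42) + 2896) = 1/((-25536/(-19374) + 42) + 2896) = 1/((-25536*(-1/19374) + 42) + 2896) = 1/((4256/3229 + 42) + 2896) = 1/(139874/3229 + 2896) = 1/(9491058/3229) = 3229/9491058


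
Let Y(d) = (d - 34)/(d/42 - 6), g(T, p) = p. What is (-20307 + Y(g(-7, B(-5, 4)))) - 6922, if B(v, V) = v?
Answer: -6996215/257 ≈ -27223.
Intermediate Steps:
Y(d) = (-34 + d)/(-6 + d/42) (Y(d) = (-34 + d)/(d*(1/42) - 6) = (-34 + d)/(d/42 - 6) = (-34 + d)/(-6 + d/42))
(-20307 + Y(g(-7, B(-5, 4)))) - 6922 = (-20307 + 42*(-34 - 5)/(-252 - 5)) - 6922 = (-20307 + 42*(-39)/(-257)) - 6922 = (-20307 + 42*(-1/257)*(-39)) - 6922 = (-20307 + 1638/257) - 6922 = -5217261/257 - 6922 = -6996215/257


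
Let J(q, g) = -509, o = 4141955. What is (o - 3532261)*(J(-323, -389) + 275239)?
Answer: 167501232620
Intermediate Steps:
(o - 3532261)*(J(-323, -389) + 275239) = (4141955 - 3532261)*(-509 + 275239) = 609694*274730 = 167501232620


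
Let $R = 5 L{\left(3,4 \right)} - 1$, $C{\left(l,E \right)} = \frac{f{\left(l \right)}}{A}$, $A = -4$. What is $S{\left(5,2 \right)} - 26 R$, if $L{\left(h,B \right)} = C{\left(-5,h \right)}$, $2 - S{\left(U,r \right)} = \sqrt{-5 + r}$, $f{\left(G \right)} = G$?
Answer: $- \frac{269}{2} - i \sqrt{3} \approx -134.5 - 1.732 i$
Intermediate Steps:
$S{\left(U,r \right)} = 2 - \sqrt{-5 + r}$
$C{\left(l,E \right)} = - \frac{l}{4}$ ($C{\left(l,E \right)} = \frac{l}{-4} = l \left(- \frac{1}{4}\right) = - \frac{l}{4}$)
$L{\left(h,B \right)} = \frac{5}{4}$ ($L{\left(h,B \right)} = \left(- \frac{1}{4}\right) \left(-5\right) = \frac{5}{4}$)
$R = \frac{21}{4}$ ($R = 5 \cdot \frac{5}{4} - 1 = \frac{25}{4} - 1 = \frac{21}{4} \approx 5.25$)
$S{\left(5,2 \right)} - 26 R = \left(2 - \sqrt{-5 + 2}\right) - \frac{273}{2} = \left(2 - \sqrt{-3}\right) - \frac{273}{2} = \left(2 - i \sqrt{3}\right) - \frac{273}{2} = - \frac{269}{2} - i \sqrt{3}$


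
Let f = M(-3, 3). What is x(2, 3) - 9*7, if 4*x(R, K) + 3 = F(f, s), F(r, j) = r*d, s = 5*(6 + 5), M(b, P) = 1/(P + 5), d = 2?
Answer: -1019/16 ≈ -63.688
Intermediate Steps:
M(b, P) = 1/(5 + P)
f = ⅛ (f = 1/(5 + 3) = 1/8 = ⅛ ≈ 0.12500)
s = 55 (s = 5*11 = 55)
F(r, j) = 2*r (F(r, j) = r*2 = 2*r)
x(R, K) = -11/16 (x(R, K) = -¾ + (2*(⅛))/4 = -¾ + (¼)*(¼) = -¾ + 1/16 = -11/16)
x(2, 3) - 9*7 = -11/16 - 9*7 = -11/16 - 63 = -1019/16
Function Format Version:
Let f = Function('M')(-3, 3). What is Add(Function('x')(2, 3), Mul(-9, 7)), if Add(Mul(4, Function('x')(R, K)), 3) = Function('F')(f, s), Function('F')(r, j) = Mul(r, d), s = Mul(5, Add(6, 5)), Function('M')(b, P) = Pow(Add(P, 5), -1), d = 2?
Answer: Rational(-1019, 16) ≈ -63.688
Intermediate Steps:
Function('M')(b, P) = Pow(Add(5, P), -1)
f = Rational(1, 8) (f = Pow(Add(5, 3), -1) = Pow(8, -1) = Rational(1, 8) ≈ 0.12500)
s = 55 (s = Mul(5, 11) = 55)
Function('F')(r, j) = Mul(2, r) (Function('F')(r, j) = Mul(r, 2) = Mul(2, r))
Function('x')(R, K) = Rational(-11, 16) (Function('x')(R, K) = Add(Rational(-3, 4), Mul(Rational(1, 4), Mul(2, Rational(1, 8)))) = Add(Rational(-3, 4), Mul(Rational(1, 4), Rational(1, 4))) = Add(Rational(-3, 4), Rational(1, 16)) = Rational(-11, 16))
Add(Function('x')(2, 3), Mul(-9, 7)) = Add(Rational(-11, 16), Mul(-9, 7)) = Add(Rational(-11, 16), -63) = Rational(-1019, 16)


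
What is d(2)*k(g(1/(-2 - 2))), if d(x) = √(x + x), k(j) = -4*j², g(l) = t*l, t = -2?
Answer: -2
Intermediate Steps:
g(l) = -2*l
d(x) = √2*√x (d(x) = √(2*x) = √2*√x)
d(2)*k(g(1/(-2 - 2))) = (√2*√2)*(-4*4/(-2 - 2)²) = 2*(-4*(-2/(-4))²) = 2*(-4*(-2*(-¼))²) = 2*(-4*(½)²) = 2*(-4*¼) = 2*(-1) = -2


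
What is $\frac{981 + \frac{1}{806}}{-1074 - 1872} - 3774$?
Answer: $- \frac{8962063111}{2374476} \approx -3774.3$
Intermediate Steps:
$\frac{981 + \frac{1}{806}}{-1074 - 1872} - 3774 = \frac{981 + \frac{1}{806}}{-2946} - 3774 = \frac{790687}{806} \left(- \frac{1}{2946}\right) - 3774 = - \frac{790687}{2374476} - 3774 = - \frac{8962063111}{2374476}$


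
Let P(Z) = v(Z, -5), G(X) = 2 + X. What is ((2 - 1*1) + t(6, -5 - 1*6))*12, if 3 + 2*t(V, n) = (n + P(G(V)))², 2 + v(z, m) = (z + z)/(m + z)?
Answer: 1040/3 ≈ 346.67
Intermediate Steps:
v(z, m) = -2 + 2*z/(m + z) (v(z, m) = -2 + (z + z)/(m + z) = -2 + (2*z)/(m + z) = -2 + 2*z/(m + z))
P(Z) = 10/(-5 + Z) (P(Z) = -2*(-5)/(-5 + Z) = 10/(-5 + Z))
t(V, n) = -3/2 + (n + 10/(-3 + V))²/2 (t(V, n) = -3/2 + (n + 10/(-5 + (2 + V)))²/2 = -3/2 + (n + 10/(-3 + V))²/2)
((2 - 1*1) + t(6, -5 - 1*6))*12 = ((2 - 1*1) + (-3/2 + (10 - 3*(-5 - 1*6) + 6*(-5 - 1*6))²/(2*(-3 + 6)²)))*12 = ((2 - 1) + (-3/2 + (½)*(10 - 3*(-5 - 6) + 6*(-5 - 6))²/3²))*12 = (1 + (-3/2 + (½)*(⅑)*(10 - 3*(-11) + 6*(-11))²))*12 = (1 + (-3/2 + (½)*(⅑)*(10 + 33 - 66)²))*12 = (1 + (-3/2 + (½)*(⅑)*(-23)²))*12 = (1 + (-3/2 + (½)*(⅑)*529))*12 = (1 + (-3/2 + 529/18))*12 = (1 + 251/9)*12 = (260/9)*12 = 1040/3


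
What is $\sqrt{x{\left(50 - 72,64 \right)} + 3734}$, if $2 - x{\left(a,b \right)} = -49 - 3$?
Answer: $2 \sqrt{947} \approx 61.547$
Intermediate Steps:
$x{\left(a,b \right)} = 54$ ($x{\left(a,b \right)} = 2 - \left(-49 - 3\right) = 2 - -52 = 2 + 52 = 54$)
$\sqrt{x{\left(50 - 72,64 \right)} + 3734} = \sqrt{54 + 3734} = \sqrt{3788} = 2 \sqrt{947}$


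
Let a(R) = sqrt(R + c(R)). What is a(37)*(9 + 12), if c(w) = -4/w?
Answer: 21*sqrt(50505)/37 ≈ 127.55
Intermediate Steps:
a(R) = sqrt(R - 4/R)
a(37)*(9 + 12) = sqrt(37 - 4/37)*(9 + 12) = sqrt(37 - 4*1/37)*21 = sqrt(37 - 4/37)*21 = sqrt(1365/37)*21 = (sqrt(50505)/37)*21 = 21*sqrt(50505)/37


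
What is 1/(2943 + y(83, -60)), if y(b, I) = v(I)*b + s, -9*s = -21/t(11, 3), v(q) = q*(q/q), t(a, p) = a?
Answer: -33/67214 ≈ -0.00049097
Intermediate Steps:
v(q) = q (v(q) = q*1 = q)
s = 7/33 (s = -(-7)/(3*11) = -⅑*(-21/11) = 7/33 ≈ 0.21212)
y(b, I) = 7/33 + I*b (y(b, I) = I*b + 7/33 = 7/33 + I*b)
1/(2943 + y(83, -60)) = 1/(2943 + (7/33 - 60*83)) = 1/(2943 + (7/33 - 4980)) = 1/(2943 - 164333/33) = 1/(-67214/33) = -33/67214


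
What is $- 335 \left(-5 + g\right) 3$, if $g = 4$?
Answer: $1005$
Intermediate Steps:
$- 335 \left(-5 + g\right) 3 = - 335 \left(-5 + 4\right) 3 = - 335 \left(\left(-1\right) 3\right) = \left(-335\right) \left(-3\right) = 1005$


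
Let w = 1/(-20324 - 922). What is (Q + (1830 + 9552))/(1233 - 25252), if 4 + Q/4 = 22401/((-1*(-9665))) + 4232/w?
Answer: 3475929421526/232143635 ≈ 14973.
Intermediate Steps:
w = -1/21246 (w = 1/(-21246) = -1/21246 ≈ -4.7068e-5)
Q = -3476039428556/9665 (Q = -16 + 4*(22401/((-1*(-9665))) + 4232/(-1/21246)) = -16 + 4*(22401/9665 + 4232*(-21246)) = -16 + 4*(22401*(1/9665) - 89913072) = -16 + 4*(22401/9665 - 89913072) = -16 + 4*(-869009818479/9665) = -16 - 3476039273916/9665 = -3476039428556/9665 ≈ -3.5965e+8)
(Q + (1830 + 9552))/(1233 - 25252) = (-3476039428556/9665 + (1830 + 9552))/(1233 - 25252) = (-3476039428556/9665 + 11382)/(-24019) = -3475929421526/9665*(-1/24019) = 3475929421526/232143635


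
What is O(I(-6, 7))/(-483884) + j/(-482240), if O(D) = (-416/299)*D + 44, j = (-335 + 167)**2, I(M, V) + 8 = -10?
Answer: -8978104/153028315 ≈ -0.058670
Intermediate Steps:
I(M, V) = -18 (I(M, V) = -8 - 10 = -18)
j = 28224 (j = (-168)**2 = 28224)
O(D) = 44 - 32*D/23 (O(D) = (-416*1/299)*D + 44 = -32*D/23 + 44 = 44 - 32*D/23)
O(I(-6, 7))/(-483884) + j/(-482240) = (44 - 32/23*(-18))/(-483884) + 28224/(-482240) = (44 + 576/23)*(-1/483884) + 28224*(-1/482240) = (1588/23)*(-1/483884) - 441/7535 = -397/2782333 - 441/7535 = -8978104/153028315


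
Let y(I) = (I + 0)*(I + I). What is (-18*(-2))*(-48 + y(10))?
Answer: 5472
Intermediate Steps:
y(I) = 2*I² (y(I) = I*(2*I) = 2*I²)
(-18*(-2))*(-48 + y(10)) = (-18*(-2))*(-48 + 2*10²) = 36*(-48 + 2*100) = 36*(-48 + 200) = 36*152 = 5472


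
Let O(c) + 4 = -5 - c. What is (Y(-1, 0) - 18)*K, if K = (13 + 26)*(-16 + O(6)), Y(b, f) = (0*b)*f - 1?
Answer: 22971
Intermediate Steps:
O(c) = -9 - c (O(c) = -4 + (-5 - c) = -9 - c)
Y(b, f) = -1 (Y(b, f) = 0*f - 1 = 0 - 1 = -1)
K = -1209 (K = (13 + 26)*(-16 + (-9 - 1*6)) = 39*(-16 + (-9 - 6)) = 39*(-16 - 15) = 39*(-31) = -1209)
(Y(-1, 0) - 18)*K = (-1 - 18)*(-1209) = -19*(-1209) = 22971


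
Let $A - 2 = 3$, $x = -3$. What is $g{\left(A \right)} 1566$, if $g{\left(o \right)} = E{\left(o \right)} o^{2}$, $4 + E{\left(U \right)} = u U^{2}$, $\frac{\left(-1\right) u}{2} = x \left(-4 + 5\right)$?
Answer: $5715900$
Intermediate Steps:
$A = 5$ ($A = 2 + 3 = 5$)
$u = 6$ ($u = - 2 \left(- 3 \left(-4 + 5\right)\right) = - 2 \left(\left(-3\right) 1\right) = \left(-2\right) \left(-3\right) = 6$)
$E{\left(U \right)} = -4 + 6 U^{2}$
$g{\left(o \right)} = o^{2} \left(-4 + 6 o^{2}\right)$ ($g{\left(o \right)} = \left(-4 + 6 o^{2}\right) o^{2} = o^{2} \left(-4 + 6 o^{2}\right)$)
$g{\left(A \right)} 1566 = 5^{2} \left(-4 + 6 \cdot 5^{2}\right) 1566 = 25 \left(-4 + 6 \cdot 25\right) 1566 = 25 \left(-4 + 150\right) 1566 = 25 \cdot 146 \cdot 1566 = 3650 \cdot 1566 = 5715900$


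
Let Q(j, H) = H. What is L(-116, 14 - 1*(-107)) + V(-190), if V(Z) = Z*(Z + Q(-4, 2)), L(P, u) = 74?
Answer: 35794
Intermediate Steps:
V(Z) = Z*(2 + Z) (V(Z) = Z*(Z + 2) = Z*(2 + Z))
L(-116, 14 - 1*(-107)) + V(-190) = 74 - 190*(2 - 190) = 74 - 190*(-188) = 74 + 35720 = 35794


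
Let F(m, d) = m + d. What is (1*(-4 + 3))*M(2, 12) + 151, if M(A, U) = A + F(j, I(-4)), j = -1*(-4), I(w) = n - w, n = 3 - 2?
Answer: 140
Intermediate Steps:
n = 1
I(w) = 1 - w
j = 4
F(m, d) = d + m
M(A, U) = 9 + A (M(A, U) = A + ((1 - 1*(-4)) + 4) = A + ((1 + 4) + 4) = A + (5 + 4) = A + 9 = 9 + A)
(1*(-4 + 3))*M(2, 12) + 151 = (1*(-4 + 3))*(9 + 2) + 151 = (1*(-1))*11 + 151 = -1*11 + 151 = -11 + 151 = 140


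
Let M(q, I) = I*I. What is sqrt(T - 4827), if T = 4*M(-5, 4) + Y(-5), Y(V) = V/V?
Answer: I*sqrt(4762) ≈ 69.007*I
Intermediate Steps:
Y(V) = 1
M(q, I) = I**2
T = 65 (T = 4*4**2 + 1 = 4*16 + 1 = 64 + 1 = 65)
sqrt(T - 4827) = sqrt(65 - 4827) = sqrt(-4762) = I*sqrt(4762)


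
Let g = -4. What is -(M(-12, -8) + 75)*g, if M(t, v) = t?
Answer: 252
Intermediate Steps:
-(M(-12, -8) + 75)*g = -(-12 + 75)*(-4) = -63*(-4) = -1*(-252) = 252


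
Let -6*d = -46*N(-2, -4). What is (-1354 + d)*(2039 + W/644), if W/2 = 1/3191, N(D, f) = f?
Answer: -4351474054583/1541253 ≈ -2.8233e+6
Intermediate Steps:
W = 2/3191 ≈ 0.00062676
d = -92/3 (d = -(-23)*(-4)/3 = -⅙*184 = -92/3 ≈ -30.667)
(-1354 + d)*(2039 + W/644) = (-1354 - 92/3)*(2039 + (2/3191)/644) = -4154*(2039 + (2/3191)*(1/644))/3 = -4154*(2039 + 1/1027502)/3 = -4154/3*2095076579/1027502 = -4351474054583/1541253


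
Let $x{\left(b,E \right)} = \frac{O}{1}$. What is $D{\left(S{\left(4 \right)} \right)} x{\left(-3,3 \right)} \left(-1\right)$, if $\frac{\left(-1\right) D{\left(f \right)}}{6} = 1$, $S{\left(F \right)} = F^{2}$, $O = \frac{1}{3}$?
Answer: $2$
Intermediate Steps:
$O = \frac{1}{3} \approx 0.33333$
$x{\left(b,E \right)} = \frac{1}{3}$ ($x{\left(b,E \right)} = \frac{1}{3 \cdot 1} = \frac{1}{3} \cdot 1 = \frac{1}{3}$)
$D{\left(f \right)} = -6$ ($D{\left(f \right)} = \left(-6\right) 1 = -6$)
$D{\left(S{\left(4 \right)} \right)} x{\left(-3,3 \right)} \left(-1\right) = \left(-6\right) \frac{1}{3} \left(-1\right) = \left(-2\right) \left(-1\right) = 2$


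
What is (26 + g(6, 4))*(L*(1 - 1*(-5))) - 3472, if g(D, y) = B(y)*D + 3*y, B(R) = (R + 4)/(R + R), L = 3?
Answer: -2680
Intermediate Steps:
B(R) = (4 + R)/(2*R) (B(R) = (4 + R)/((2*R)) = (4 + R)*(1/(2*R)) = (4 + R)/(2*R))
g(D, y) = 3*y + D*(4 + y)/(2*y) (g(D, y) = ((4 + y)/(2*y))*D + 3*y = D*(4 + y)/(2*y) + 3*y = 3*y + D*(4 + y)/(2*y))
(26 + g(6, 4))*(L*(1 - 1*(-5))) - 3472 = (26 + ((½)*6 + 3*4 + 2*6/4))*(3*(1 - 1*(-5))) - 3472 = (26 + (3 + 12 + 2*6*(¼)))*(3*(1 + 5)) - 3472 = (26 + (3 + 12 + 3))*(3*6) - 3472 = (26 + 18)*18 - 3472 = 44*18 - 3472 = 792 - 3472 = -2680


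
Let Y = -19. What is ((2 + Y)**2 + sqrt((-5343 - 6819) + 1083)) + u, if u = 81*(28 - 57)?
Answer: -2060 + 3*I*sqrt(1231) ≈ -2060.0 + 105.26*I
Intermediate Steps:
u = -2349 (u = 81*(-29) = -2349)
((2 + Y)**2 + sqrt((-5343 - 6819) + 1083)) + u = ((2 - 19)**2 + sqrt((-5343 - 6819) + 1083)) - 2349 = ((-17)**2 + sqrt(-12162 + 1083)) - 2349 = (289 + sqrt(-11079)) - 2349 = (289 + 3*I*sqrt(1231)) - 2349 = -2060 + 3*I*sqrt(1231)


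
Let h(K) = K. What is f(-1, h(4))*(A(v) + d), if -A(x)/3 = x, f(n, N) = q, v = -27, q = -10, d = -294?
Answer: 2130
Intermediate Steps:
f(n, N) = -10
A(x) = -3*x
f(-1, h(4))*(A(v) + d) = -10*(-3*(-27) - 294) = -10*(81 - 294) = -10*(-213) = 2130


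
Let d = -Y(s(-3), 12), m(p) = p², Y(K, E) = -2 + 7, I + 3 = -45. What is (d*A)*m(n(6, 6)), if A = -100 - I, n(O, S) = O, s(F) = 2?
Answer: 9360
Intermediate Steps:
I = -48 (I = -3 - 45 = -48)
Y(K, E) = 5
d = -5 (d = -1*5 = -5)
A = -52 (A = -100 - 1*(-48) = -100 + 48 = -52)
(d*A)*m(n(6, 6)) = -5*(-52)*6² = 260*36 = 9360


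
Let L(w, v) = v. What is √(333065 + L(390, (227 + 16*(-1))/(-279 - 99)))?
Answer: √5287731078/126 ≈ 577.12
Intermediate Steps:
√(333065 + L(390, (227 + 16*(-1))/(-279 - 99))) = √(333065 + (227 + 16*(-1))/(-279 - 99)) = √(333065 + (227 - 16)/(-378)) = √(333065 + 211*(-1/378)) = √(333065 - 211/378) = √(125898359/378) = √5287731078/126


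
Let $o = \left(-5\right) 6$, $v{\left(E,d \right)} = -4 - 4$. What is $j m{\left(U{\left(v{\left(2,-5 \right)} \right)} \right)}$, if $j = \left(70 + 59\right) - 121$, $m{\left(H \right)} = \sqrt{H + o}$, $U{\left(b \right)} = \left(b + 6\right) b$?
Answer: $8 i \sqrt{14} \approx 29.933 i$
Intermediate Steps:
$v{\left(E,d \right)} = -8$
$U{\left(b \right)} = b \left(6 + b\right)$ ($U{\left(b \right)} = \left(6 + b\right) b = b \left(6 + b\right)$)
$o = -30$
$m{\left(H \right)} = \sqrt{-30 + H}$ ($m{\left(H \right)} = \sqrt{H - 30} = \sqrt{-30 + H}$)
$j = 8$ ($j = 129 - 121 = 8$)
$j m{\left(U{\left(v{\left(2,-5 \right)} \right)} \right)} = 8 \sqrt{-30 - 8 \left(6 - 8\right)} = 8 \sqrt{-30 - -16} = 8 \sqrt{-30 + 16} = 8 \sqrt{-14} = 8 i \sqrt{14}$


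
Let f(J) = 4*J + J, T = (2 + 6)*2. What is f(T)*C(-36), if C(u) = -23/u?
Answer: 460/9 ≈ 51.111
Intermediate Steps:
T = 16 (T = 8*2 = 16)
f(J) = 5*J
f(T)*C(-36) = (5*16)*(-23/(-36)) = 80*(-23*(-1/36)) = 80*(23/36) = 460/9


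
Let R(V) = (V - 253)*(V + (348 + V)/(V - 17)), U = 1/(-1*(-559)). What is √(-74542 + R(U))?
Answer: I*√489238538831589667/2655809 ≈ 263.37*I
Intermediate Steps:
U = 1/559 ≈ 0.0017889
R(V) = (-253 + V)*(V + (348 + V)/(-17 + V))
√(-74542 + R(U)) = √(-74542 + (-88044 + (1/559)³ - 269*(1/559)² + 4396*(1/559))/(-17 + 1/559)) = √(-74542 + (-88044 + 1/174676879 - 269*1/312481 + 4396/559)/(-9502/559)) = √(-74542 - 559*(-88044 + 1/174676879 - 269/312481 + 4396/559)/9502) = √(-74542 - 559/9502*(-15377877618570/174676879)) = √(-74542 + 7688938809285/1484597231) = √(-102975907983917/1484597231) = I*√489238538831589667/2655809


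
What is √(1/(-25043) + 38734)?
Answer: √24292099694123/25043 ≈ 196.81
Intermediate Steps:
√(1/(-25043) + 38734) = √(-1/25043 + 38734) = √(970015561/25043) = √24292099694123/25043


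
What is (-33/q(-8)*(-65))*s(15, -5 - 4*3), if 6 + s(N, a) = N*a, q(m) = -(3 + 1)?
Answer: 559845/4 ≈ 1.3996e+5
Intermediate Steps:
q(m) = -4 (q(m) = -1*4 = -4)
s(N, a) = -6 + N*a
(-33/q(-8)*(-65))*s(15, -5 - 4*3) = (-33/(-4)*(-65))*(-6 + 15*(-5 - 4*3)) = (-33*(-1/4)*(-65))*(-6 + 15*(-5 - 12)) = ((33/4)*(-65))*(-6 + 15*(-17)) = -2145*(-6 - 255)/4 = -2145/4*(-261) = 559845/4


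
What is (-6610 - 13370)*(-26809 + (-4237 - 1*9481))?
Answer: 809729460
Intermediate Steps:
(-6610 - 13370)*(-26809 + (-4237 - 1*9481)) = -19980*(-26809 + (-4237 - 9481)) = -19980*(-26809 - 13718) = -19980*(-40527) = 809729460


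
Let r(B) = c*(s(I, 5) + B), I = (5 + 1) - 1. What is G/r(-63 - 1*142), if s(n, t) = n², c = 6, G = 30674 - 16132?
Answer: -7271/540 ≈ -13.465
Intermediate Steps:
G = 14542
I = 5 (I = 6 - 1 = 5)
r(B) = 150 + 6*B (r(B) = 6*(5² + B) = 6*(25 + B) = 150 + 6*B)
G/r(-63 - 1*142) = 14542/(150 + 6*(-63 - 1*142)) = 14542/(150 + 6*(-63 - 142)) = 14542/(150 + 6*(-205)) = 14542/(150 - 1230) = 14542/(-1080) = 14542*(-1/1080) = -7271/540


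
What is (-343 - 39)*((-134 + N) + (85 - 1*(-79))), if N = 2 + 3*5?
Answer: -17954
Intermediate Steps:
N = 17 (N = 2 + 15 = 17)
(-343 - 39)*((-134 + N) + (85 - 1*(-79))) = (-343 - 39)*((-134 + 17) + (85 - 1*(-79))) = -382*(-117 + (85 + 79)) = -382*(-117 + 164) = -382*47 = -17954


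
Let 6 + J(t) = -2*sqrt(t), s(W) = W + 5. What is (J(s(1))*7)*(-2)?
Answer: 84 + 28*sqrt(6) ≈ 152.59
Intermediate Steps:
s(W) = 5 + W
J(t) = -6 - 2*sqrt(t)
(J(s(1))*7)*(-2) = ((-6 - 2*sqrt(5 + 1))*7)*(-2) = ((-6 - 2*sqrt(6))*7)*(-2) = (-42 - 14*sqrt(6))*(-2) = 84 + 28*sqrt(6)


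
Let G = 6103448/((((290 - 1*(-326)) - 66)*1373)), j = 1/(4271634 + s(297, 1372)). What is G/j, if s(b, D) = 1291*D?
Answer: 18441220235464/377575 ≈ 4.8841e+7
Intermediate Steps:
j = 1/6042886 (j = 1/(4271634 + 1291*1372) = 1/(4271634 + 1771252) = 1/6042886 ≈ 1.6548e-7)
G = 3051724/377575 (G = 6103448/((((290 + 326) - 66)*1373)) = 6103448/(((616 - 66)*1373)) = 6103448/((550*1373)) = 6103448/755150 = 6103448*(1/755150) = 3051724/377575 ≈ 8.0824)
G/j = 3051724/(377575*(1/6042886)) = (3051724/377575)*6042886 = 18441220235464/377575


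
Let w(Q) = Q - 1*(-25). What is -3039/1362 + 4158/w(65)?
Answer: 99809/2270 ≈ 43.969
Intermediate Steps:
w(Q) = 25 + Q (w(Q) = Q + 25 = 25 + Q)
-3039/1362 + 4158/w(65) = -3039/1362 + 4158/(25 + 65) = -3039*1/1362 + 4158/90 = -1013/454 + 4158*(1/90) = -1013/454 + 231/5 = 99809/2270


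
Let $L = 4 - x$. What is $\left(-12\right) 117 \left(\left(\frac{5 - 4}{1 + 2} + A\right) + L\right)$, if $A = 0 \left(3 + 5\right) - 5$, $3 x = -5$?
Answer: $-1404$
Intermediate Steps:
$x = - \frac{5}{3}$ ($x = \frac{1}{3} \left(-5\right) = - \frac{5}{3} \approx -1.6667$)
$A = -5$ ($A = 0 \cdot 8 - 5 = 0 - 5 = -5$)
$L = \frac{17}{3}$ ($L = 4 - - \frac{5}{3} = 4 + \frac{5}{3} = \frac{17}{3} \approx 5.6667$)
$\left(-12\right) 117 \left(\left(\frac{5 - 4}{1 + 2} + A\right) + L\right) = \left(-12\right) 117 \left(\left(\frac{5 - 4}{1 + 2} - 5\right) + \frac{17}{3}\right) = - 1404 \left(\left(1 \cdot \frac{1}{3} - 5\right) + \frac{17}{3}\right) = - 1404 \left(\left(\frac{1}{3} - 5\right) + \frac{17}{3}\right) = - 1404 \left(- \frac{14}{3} + \frac{17}{3}\right) = \left(-1404\right) 1 = -1404$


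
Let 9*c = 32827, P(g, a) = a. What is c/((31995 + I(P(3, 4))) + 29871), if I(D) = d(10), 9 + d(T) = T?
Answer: 32827/556803 ≈ 0.058956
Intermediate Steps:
d(T) = -9 + T
I(D) = 1 (I(D) = -9 + 10 = 1)
c = 32827/9 (c = (1/9)*32827 = 32827/9 ≈ 3647.4)
c/((31995 + I(P(3, 4))) + 29871) = 32827/(9*((31995 + 1) + 29871)) = 32827/(9*(31996 + 29871)) = (32827/9)/61867 = (32827/9)*(1/61867) = 32827/556803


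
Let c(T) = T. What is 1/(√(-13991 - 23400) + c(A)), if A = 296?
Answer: 296/125007 - I*√37391/125007 ≈ 0.0023679 - 0.0015469*I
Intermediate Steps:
1/(√(-13991 - 23400) + c(A)) = 1/(√(-13991 - 23400) + 296) = 1/(√(-37391) + 296) = 1/(I*√37391 + 296) = 1/(296 + I*√37391)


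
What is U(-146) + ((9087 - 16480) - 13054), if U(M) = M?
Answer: -20593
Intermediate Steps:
U(-146) + ((9087 - 16480) - 13054) = -146 + ((9087 - 16480) - 13054) = -146 + (-7393 - 13054) = -146 - 20447 = -20593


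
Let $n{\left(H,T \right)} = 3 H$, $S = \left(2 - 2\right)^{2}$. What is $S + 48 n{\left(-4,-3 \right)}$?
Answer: $-576$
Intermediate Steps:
$S = 0$ ($S = 0^{2} = 0$)
$S + 48 n{\left(-4,-3 \right)} = 0 + 48 \cdot 3 \left(-4\right) = 0 + 48 \left(-12\right) = 0 - 576 = -576$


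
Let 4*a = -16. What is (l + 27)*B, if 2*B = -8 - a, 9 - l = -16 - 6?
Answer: -116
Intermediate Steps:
a = -4 (a = (¼)*(-16) = -4)
l = 31 (l = 9 - (-16 - 6) = 9 - 1*(-22) = 9 + 22 = 31)
B = -2 (B = (-8 - 1*(-4))/2 = (-8 + 4)/2 = (½)*(-4) = -2)
(l + 27)*B = (31 + 27)*(-2) = 58*(-2) = -116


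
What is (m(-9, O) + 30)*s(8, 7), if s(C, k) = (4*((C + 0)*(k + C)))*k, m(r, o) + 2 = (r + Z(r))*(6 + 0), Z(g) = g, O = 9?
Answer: -268800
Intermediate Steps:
m(r, o) = -2 + 12*r (m(r, o) = -2 + (r + r)*(6 + 0) = -2 + (2*r)*6 = -2 + 12*r)
s(C, k) = 4*C*k*(C + k) (s(C, k) = (4*(C*(C + k)))*k = (4*C*(C + k))*k = 4*C*k*(C + k))
(m(-9, O) + 30)*s(8, 7) = ((-2 + 12*(-9)) + 30)*(4*8*7*(8 + 7)) = ((-2 - 108) + 30)*(4*8*7*15) = (-110 + 30)*3360 = -80*3360 = -268800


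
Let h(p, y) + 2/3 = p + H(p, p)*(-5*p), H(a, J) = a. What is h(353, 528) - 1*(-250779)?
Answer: -1115741/3 ≈ -3.7191e+5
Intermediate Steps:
h(p, y) = -⅔ + p - 5*p² (h(p, y) = -⅔ + (p + p*(-5*p)) = -⅔ + (p - 5*p²) = -⅔ + p - 5*p²)
h(353, 528) - 1*(-250779) = (-⅔ + 353 - 5*353²) - 1*(-250779) = (-⅔ + 353 - 5*124609) + 250779 = (-⅔ + 353 - 623045) + 250779 = -1868078/3 + 250779 = -1115741/3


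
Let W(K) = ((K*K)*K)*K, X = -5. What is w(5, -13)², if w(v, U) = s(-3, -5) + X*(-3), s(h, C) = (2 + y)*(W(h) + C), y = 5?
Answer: 299209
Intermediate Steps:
W(K) = K⁴ (W(K) = (K²*K)*K = K³*K = K⁴)
s(h, C) = 7*C + 7*h⁴ (s(h, C) = (2 + 5)*(h⁴ + C) = 7*(C + h⁴) = 7*C + 7*h⁴)
w(v, U) = 547 (w(v, U) = (7*(-5) + 7*(-3)⁴) - 5*(-3) = (-35 + 7*81) + 15 = (-35 + 567) + 15 = 532 + 15 = 547)
w(5, -13)² = 547² = 299209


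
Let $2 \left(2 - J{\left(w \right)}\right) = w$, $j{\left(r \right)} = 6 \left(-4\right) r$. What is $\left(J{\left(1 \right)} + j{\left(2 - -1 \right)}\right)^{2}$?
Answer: $\frac{19881}{4} \approx 4970.3$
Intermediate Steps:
$j{\left(r \right)} = - 24 r$
$J{\left(w \right)} = 2 - \frac{w}{2}$
$\left(J{\left(1 \right)} + j{\left(2 - -1 \right)}\right)^{2} = \left(\left(2 - \frac{1}{2}\right) - 24 \left(2 - -1\right)\right)^{2} = \left(\left(2 - \frac{1}{2}\right) - 24 \left(2 + 1\right)\right)^{2} = \left(\frac{3}{2} - 72\right)^{2} = \left(- \frac{141}{2}\right)^{2} = \frac{19881}{4}$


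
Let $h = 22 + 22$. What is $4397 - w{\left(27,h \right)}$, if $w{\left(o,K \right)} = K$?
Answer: $4353$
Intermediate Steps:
$h = 44$
$4397 - w{\left(27,h \right)} = 4397 - 44 = 4353$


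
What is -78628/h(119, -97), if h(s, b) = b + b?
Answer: 39314/97 ≈ 405.30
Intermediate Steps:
h(s, b) = 2*b
-78628/h(119, -97) = -78628/(2*(-97)) = -78628/(-194) = -78628*(-1/194) = 39314/97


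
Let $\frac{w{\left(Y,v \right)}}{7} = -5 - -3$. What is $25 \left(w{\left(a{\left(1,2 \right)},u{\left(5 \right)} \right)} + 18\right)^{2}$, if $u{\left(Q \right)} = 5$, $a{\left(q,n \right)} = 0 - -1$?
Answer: $400$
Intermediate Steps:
$a{\left(q,n \right)} = 1$ ($a{\left(q,n \right)} = 0 + 1 = 1$)
$w{\left(Y,v \right)} = -14$ ($w{\left(Y,v \right)} = 7 \left(-5 - -3\right) = 7 \left(-5 + 3\right) = 7 \left(-2\right) = -14$)
$25 \left(w{\left(a{\left(1,2 \right)},u{\left(5 \right)} \right)} + 18\right)^{2} = 25 \left(-14 + 18\right)^{2} = 25 \cdot 4^{2} = 25 \cdot 16 = 400$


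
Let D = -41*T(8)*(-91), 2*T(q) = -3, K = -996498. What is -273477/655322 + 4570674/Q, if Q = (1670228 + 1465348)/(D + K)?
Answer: -500256277227487983/342468655912 ≈ -1.4607e+6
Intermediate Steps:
T(q) = -3/2 (T(q) = (1/2)*(-3) = -3/2)
D = -11193/2 (D = -41*(-3/2)*(-91) = (123/2)*(-91) = -11193/2 ≈ -5596.5)
Q = -2090384/668063 (Q = (1670228 + 1465348)/(-11193/2 - 996498) = 3135576/(-2004189/2) = 3135576*(-2/2004189) = -2090384/668063 ≈ -3.1290)
-273477/655322 + 4570674/Q = -273477/655322 + 4570674/(-2090384/668063) = -273477*1/655322 + 4570674*(-668063/2090384) = -273477/655322 - 1526749092231/1045192 = -500256277227487983/342468655912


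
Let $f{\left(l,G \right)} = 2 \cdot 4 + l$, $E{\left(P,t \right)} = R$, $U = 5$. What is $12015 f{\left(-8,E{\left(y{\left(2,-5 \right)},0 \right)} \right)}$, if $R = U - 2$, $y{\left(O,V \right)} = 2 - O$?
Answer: $0$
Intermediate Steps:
$R = 3$ ($R = 5 - 2 = 3$)
$E{\left(P,t \right)} = 3$
$f{\left(l,G \right)} = 8 + l$
$12015 f{\left(-8,E{\left(y{\left(2,-5 \right)},0 \right)} \right)} = 12015 \left(8 - 8\right) = 12015 \cdot 0 = 0$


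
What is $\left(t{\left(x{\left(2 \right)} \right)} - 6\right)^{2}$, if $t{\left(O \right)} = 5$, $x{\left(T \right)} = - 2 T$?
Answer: $1$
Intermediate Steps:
$\left(t{\left(x{\left(2 \right)} \right)} - 6\right)^{2} = \left(5 - 6\right)^{2} = \left(-1\right)^{2} = 1$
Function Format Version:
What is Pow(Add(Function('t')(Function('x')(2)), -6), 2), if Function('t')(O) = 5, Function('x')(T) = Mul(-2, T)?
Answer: 1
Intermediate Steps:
Pow(Add(Function('t')(Function('x')(2)), -6), 2) = Pow(Add(5, -6), 2) = Pow(-1, 2) = 1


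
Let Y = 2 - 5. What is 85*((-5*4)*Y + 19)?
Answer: 6715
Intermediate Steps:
Y = -3
85*((-5*4)*Y + 19) = 85*(-5*4*(-3) + 19) = 85*(-20*(-3) + 19) = 85*(60 + 19) = 85*79 = 6715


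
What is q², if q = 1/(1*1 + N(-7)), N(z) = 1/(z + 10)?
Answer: 9/16 ≈ 0.56250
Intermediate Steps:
N(z) = 1/(10 + z)
q = ¾ (q = 1/(1*1 + 1/(10 - 7)) = 1/(1 + 1/3) = 1/(1 + ⅓) = 1/(4/3) = ¾ ≈ 0.75000)
q² = (¾)² = 9/16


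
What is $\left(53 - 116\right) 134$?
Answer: $-8442$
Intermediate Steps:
$\left(53 - 116\right) 134 = \left(-63\right) 134 = -8442$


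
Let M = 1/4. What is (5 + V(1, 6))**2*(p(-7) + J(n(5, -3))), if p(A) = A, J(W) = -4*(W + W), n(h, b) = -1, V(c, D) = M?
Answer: 441/16 ≈ 27.563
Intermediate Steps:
M = 1/4 ≈ 0.25000
V(c, D) = 1/4
J(W) = -8*W
(5 + V(1, 6))**2*(p(-7) + J(n(5, -3))) = (5 + 1/4)**2*(-7 - 8*(-1)) = (21/4)**2*(-7 + 8) = (441/16)*1 = 441/16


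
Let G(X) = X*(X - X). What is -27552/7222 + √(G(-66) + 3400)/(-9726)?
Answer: -13776/3611 - 5*√34/4863 ≈ -3.8210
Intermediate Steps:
G(X) = 0 (G(X) = X*0 = 0)
-27552/7222 + √(G(-66) + 3400)/(-9726) = -27552/7222 + √(0 + 3400)/(-9726) = -27552*1/7222 + √3400*(-1/9726) = -13776/3611 + (10*√34)*(-1/9726) = -13776/3611 - 5*√34/4863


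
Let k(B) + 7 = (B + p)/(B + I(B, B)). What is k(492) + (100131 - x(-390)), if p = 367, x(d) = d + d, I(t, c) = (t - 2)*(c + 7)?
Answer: 24721682667/245002 ≈ 1.0090e+5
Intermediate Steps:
I(t, c) = (-2 + t)*(7 + c)
x(d) = 2*d
k(B) = -7 + (367 + B)/(-14 + B**2 + 6*B) (k(B) = -7 + (B + 367)/(B + (-14 - 2*B + 7*B + B*B)) = -7 + (367 + B)/(B + (-14 - 2*B + 7*B + B**2)) = -7 + (367 + B)/(B + (-14 + B**2 + 5*B)) = -7 + (367 + B)/(-14 + B**2 + 6*B))
k(492) + (100131 - x(-390)) = (465 - 41*492 - 7*492**2)/(-14 + 492**2 + 6*492) + (100131 - 2*(-390)) = (465 - 20172 - 7*242064)/(-14 + 242064 + 2952) + (100131 - 1*(-780)) = (465 - 20172 - 1694448)/245002 + (100131 + 780) = (1/245002)*(-1714155) + 100911 = -1714155/245002 + 100911 = 24721682667/245002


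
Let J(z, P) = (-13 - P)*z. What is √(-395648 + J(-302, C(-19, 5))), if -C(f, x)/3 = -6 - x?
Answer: 2*I*√95439 ≈ 617.86*I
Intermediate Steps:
C(f, x) = 18 + 3*x (C(f, x) = -3*(-6 - x) = 18 + 3*x)
J(z, P) = z*(-13 - P)
√(-395648 + J(-302, C(-19, 5))) = √(-395648 - 1*(-302)*(13 + (18 + 3*5))) = √(-395648 - 1*(-302)*(13 + (18 + 15))) = √(-395648 - 1*(-302)*(13 + 33)) = √(-395648 - 1*(-302)*46) = √(-395648 + 13892) = √(-381756) = 2*I*√95439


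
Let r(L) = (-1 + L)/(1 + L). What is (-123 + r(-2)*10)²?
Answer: 8649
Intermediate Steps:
r(L) = (-1 + L)/(1 + L)
(-123 + r(-2)*10)² = (-123 + ((-1 - 2)/(1 - 2))*10)² = (-123 + (-3/(-1))*10)² = (-123 - 1*(-3)*10)² = (-123 + 3*10)² = (-123 + 30)² = (-93)² = 8649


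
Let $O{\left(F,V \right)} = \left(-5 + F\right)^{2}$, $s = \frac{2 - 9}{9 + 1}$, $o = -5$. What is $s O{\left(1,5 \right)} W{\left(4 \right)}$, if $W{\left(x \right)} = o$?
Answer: $56$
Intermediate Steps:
$W{\left(x \right)} = -5$
$s = - \frac{7}{10} \approx -0.7$
$s O{\left(1,5 \right)} W{\left(4 \right)} = - \frac{7 \left(-5 + 1\right)^{2}}{10} \left(-5\right) = - \frac{7 \left(-4\right)^{2}}{10} \left(-5\right) = \left(- \frac{7}{10}\right) 16 \left(-5\right) = \left(- \frac{56}{5}\right) \left(-5\right) = 56$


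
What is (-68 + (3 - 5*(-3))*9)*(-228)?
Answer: -21432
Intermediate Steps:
(-68 + (3 - 5*(-3))*9)*(-228) = (-68 + (3 + 15)*9)*(-228) = (-68 + 18*9)*(-228) = (-68 + 162)*(-228) = 94*(-228) = -21432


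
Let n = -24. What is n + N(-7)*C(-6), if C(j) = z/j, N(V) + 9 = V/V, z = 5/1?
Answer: -52/3 ≈ -17.333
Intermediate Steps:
z = 5 (z = 5*1 = 5)
N(V) = -8 (N(V) = -9 + V/V = -9 + 1 = -8)
C(j) = 5/j
n + N(-7)*C(-6) = -24 - 40/(-6) = -24 - 40*(-1)/6 = -24 - 8*(-5/6) = -24 + 20/3 = -52/3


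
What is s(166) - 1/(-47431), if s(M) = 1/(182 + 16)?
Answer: 47629/9391338 ≈ 0.0050716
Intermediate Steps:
s(M) = 1/198
s(166) - 1/(-47431) = 1/198 - 1/(-47431) = 1/198 - 1*(-1/47431) = 1/198 + 1/47431 = 47629/9391338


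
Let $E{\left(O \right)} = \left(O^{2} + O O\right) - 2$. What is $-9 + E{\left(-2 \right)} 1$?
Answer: $-3$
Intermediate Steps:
$E{\left(O \right)} = -2 + 2 O^{2}$ ($E{\left(O \right)} = \left(O^{2} + O^{2}\right) - 2 = 2 O^{2} - 2 = -2 + 2 O^{2}$)
$-9 + E{\left(-2 \right)} 1 = -9 + \left(-2 + 2 \left(-2\right)^{2}\right) 1 = -9 + \left(-2 + 2 \cdot 4\right) 1 = -9 + \left(-2 + 8\right) 1 = -9 + 6 \cdot 1 = -9 + 6 = -3$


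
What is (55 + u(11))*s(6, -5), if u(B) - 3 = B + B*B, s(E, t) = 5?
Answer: 950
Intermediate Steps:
u(B) = 3 + B + B² (u(B) = 3 + (B + B*B) = 3 + (B + B²) = 3 + B + B²)
(55 + u(11))*s(6, -5) = (55 + (3 + 11 + 11²))*5 = (55 + (3 + 11 + 121))*5 = (55 + 135)*5 = 190*5 = 950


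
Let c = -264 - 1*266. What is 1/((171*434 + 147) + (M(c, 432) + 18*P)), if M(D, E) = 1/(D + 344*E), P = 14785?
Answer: 148078/50419226299 ≈ 2.9369e-6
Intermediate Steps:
c = -530 (c = -264 - 266 = -530)
1/((171*434 + 147) + (M(c, 432) + 18*P)) = 1/((171*434 + 147) + (1/(-530 + 344*432) + 18*14785)) = 1/((74214 + 147) + (1/(-530 + 148608) + 266130)) = 1/(74361 + (1/148078 + 266130)) = 1/(74361 + 39407998141/148078) = 1/(50419226299/148078) = 148078/50419226299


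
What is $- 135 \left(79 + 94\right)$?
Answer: $-23355$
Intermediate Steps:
$- 135 \left(79 + 94\right) = \left(-135\right) 173 = -23355$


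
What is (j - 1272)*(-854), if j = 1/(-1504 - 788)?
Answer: 1244886475/1146 ≈ 1.0863e+6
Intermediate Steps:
j = -1/2292 (j = 1/(-2292) = -1/2292 ≈ -0.00043630)
(j - 1272)*(-854) = (-1/2292 - 1272)*(-854) = -2915425/2292*(-854) = 1244886475/1146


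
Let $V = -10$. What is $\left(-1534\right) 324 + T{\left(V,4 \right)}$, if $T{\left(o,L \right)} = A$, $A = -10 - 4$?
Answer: $-497030$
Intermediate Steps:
$A = -14$ ($A = -10 - 4 = -14$)
$T{\left(o,L \right)} = -14$
$\left(-1534\right) 324 + T{\left(V,4 \right)} = \left(-1534\right) 324 - 14 = -497016 - 14 = -497030$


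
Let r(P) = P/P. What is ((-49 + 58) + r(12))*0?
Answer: 0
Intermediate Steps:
r(P) = 1
((-49 + 58) + r(12))*0 = ((-49 + 58) + 1)*0 = (9 + 1)*0 = 10*0 = 0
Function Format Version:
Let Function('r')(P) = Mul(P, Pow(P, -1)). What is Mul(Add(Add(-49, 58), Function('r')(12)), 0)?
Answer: 0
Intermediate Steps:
Function('r')(P) = 1
Mul(Add(Add(-49, 58), Function('r')(12)), 0) = Mul(Add(Add(-49, 58), 1), 0) = Mul(Add(9, 1), 0) = Mul(10, 0) = 0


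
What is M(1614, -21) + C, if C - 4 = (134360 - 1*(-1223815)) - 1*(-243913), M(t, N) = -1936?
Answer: 1600156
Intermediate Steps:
C = 1602092 (C = 4 + ((134360 - 1*(-1223815)) - 1*(-243913)) = 4 + ((134360 + 1223815) + 243913) = 4 + (1358175 + 243913) = 4 + 1602088 = 1602092)
M(1614, -21) + C = -1936 + 1602092 = 1600156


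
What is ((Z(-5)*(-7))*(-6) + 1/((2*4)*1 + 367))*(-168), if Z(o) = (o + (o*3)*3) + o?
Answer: 48509944/125 ≈ 3.8808e+5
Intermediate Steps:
Z(o) = 11*o (Z(o) = (o + (3*o)*3) + o = (o + 9*o) + o = 10*o + o = 11*o)
((Z(-5)*(-7))*(-6) + 1/((2*4)*1 + 367))*(-168) = (((11*(-5))*(-7))*(-6) + 1/((2*4)*1 + 367))*(-168) = (-55*(-7)*(-6) + 1/(8*1 + 367))*(-168) = (385*(-6) + 1/(8 + 367))*(-168) = (-2310 + 1/375)*(-168) = -866249/375*(-168) = 48509944/125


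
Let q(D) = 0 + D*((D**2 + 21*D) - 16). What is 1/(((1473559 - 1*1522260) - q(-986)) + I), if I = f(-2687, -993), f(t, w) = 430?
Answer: 1/938105093 ≈ 1.0660e-9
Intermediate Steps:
q(D) = D*(-16 + D**2 + 21*D) (q(D) = 0 + D*(-16 + D**2 + 21*D) = D*(-16 + D**2 + 21*D))
I = 430
1/(((1473559 - 1*1522260) - q(-986)) + I) = 1/(((1473559 - 1*1522260) - (-986)*(-16 + (-986)**2 + 21*(-986))) + 430) = 1/(((1473559 - 1522260) - (-986)*(-16 + 972196 - 20706)) + 430) = 1/((-48701 - (-986)*951474) + 430) = 1/((-48701 - 1*(-938153364)) + 430) = 1/((-48701 + 938153364) + 430) = 1/(938104663 + 430) = 1/938105093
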